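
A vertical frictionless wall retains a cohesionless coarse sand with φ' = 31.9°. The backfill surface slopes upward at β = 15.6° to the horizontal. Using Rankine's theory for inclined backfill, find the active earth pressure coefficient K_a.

0.345

K_a = cos β · (cos β − √(cos²β − cos²φ)) / (cos β + √(cos²β − cos²φ)).
cos β = 0.9632, cos φ = 0.8490, √(cos²β − cos²φ) = 0.4549.
K_a = 0.9632 × (0.9632 − 0.4549)/(0.9632 + 0.4549) = 0.3452.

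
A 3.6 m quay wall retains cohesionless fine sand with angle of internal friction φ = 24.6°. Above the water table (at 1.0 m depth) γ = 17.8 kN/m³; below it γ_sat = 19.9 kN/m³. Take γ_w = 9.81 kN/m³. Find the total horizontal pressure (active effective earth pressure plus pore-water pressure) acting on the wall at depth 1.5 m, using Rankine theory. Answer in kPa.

K_a = (1 − sin φ)/(1 + sin φ) = 0.4121.
γ' = 19.9 − 9.81 = 10.09 kN/m³.
Effective vertical stress at 1.5 m: σ'_v = 17.8×1.0 + 10.09×0.500 = 22.84 kPa.
σ'_h = K_a σ'_v = 0.4121 × 22.84 = 9.416 kPa; u = γ_w × 0.500 = 4.905 kPa.
Total σ_h = 9.416 + 4.905 = 14.32 kPa.

14.3 kPa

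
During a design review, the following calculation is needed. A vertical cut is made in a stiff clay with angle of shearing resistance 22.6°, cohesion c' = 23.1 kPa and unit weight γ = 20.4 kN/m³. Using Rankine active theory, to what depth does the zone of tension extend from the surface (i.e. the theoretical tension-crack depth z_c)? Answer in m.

3.40 m

K_a = tan²(45° − 22.6°/2) = 0.4448; √K_a = 0.6669.
The active pressure is zero where K_a γ z = 2c√K_a, so z_c = 2c/(γ√K_a) = 2×23.1/(20.4×0.6669) = 3.396 m.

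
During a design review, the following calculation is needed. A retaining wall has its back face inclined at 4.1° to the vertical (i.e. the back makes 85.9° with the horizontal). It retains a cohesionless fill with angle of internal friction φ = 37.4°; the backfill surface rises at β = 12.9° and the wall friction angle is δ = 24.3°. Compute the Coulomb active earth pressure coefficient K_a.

0.294

K_a = sin²(α+φ) / [sin²α · sin(α−δ) · (1 + √{sin(φ+δ)sin(φ−β) / (sin(α−δ)sin(α+β))})²].
With α = 85.9°, φ = 37.4°, δ = 24.3°, β = 12.9°: K_a = 0.2939.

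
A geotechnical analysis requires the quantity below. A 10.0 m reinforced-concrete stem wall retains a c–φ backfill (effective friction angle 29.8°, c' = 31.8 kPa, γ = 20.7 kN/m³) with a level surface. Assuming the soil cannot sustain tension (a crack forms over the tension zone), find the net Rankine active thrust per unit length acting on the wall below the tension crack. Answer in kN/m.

K_a = 0.3360; √K_a = 0.5797.
Tension-crack depth z_c = 2c/(γ√K_a) = 2×31.8/(20.7×0.5797) = 5.300 m.
σ_a at base = K_a γ H − 2c√K_a = 0.3360×20.7×10.0 − 2×31.8×0.5797 = 32.69 kPa.
P_a = ½ × 32.69 × (H − z_c) = 0.5×32.69×4.700 = 76.82 kN/m.

76.8 kN/m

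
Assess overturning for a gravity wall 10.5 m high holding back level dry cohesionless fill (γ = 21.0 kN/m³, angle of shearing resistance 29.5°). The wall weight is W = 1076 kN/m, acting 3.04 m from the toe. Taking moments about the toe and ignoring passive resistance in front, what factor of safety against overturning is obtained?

2.37

K_a = tan²(45° − 29.5°/2) = 0.3401.
P_a = ½K_aγH² = 0.5×0.3401×21.0×10.5² = 393.7 kN/m, acting at H/3 = 3.500 m above the base.
Overturning moment M_o = P_a × H/3 = 393.7 × 3.500 = 1378.
Resisting moment M_r = W × 3.04 = 1076 × 3.04 = 3271.
FS_overturning = M_r/M_o = 3271/1378 = 2.374.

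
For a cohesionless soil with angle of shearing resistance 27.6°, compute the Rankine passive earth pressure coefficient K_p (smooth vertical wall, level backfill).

K_p = (1 + sin φ)/(1 − sin φ) = tan²(45° + 27.6°/2) = 2.726.

2.73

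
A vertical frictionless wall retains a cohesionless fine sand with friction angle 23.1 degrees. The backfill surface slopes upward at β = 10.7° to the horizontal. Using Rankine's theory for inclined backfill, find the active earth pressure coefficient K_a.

0.471

K_a = cos β · (cos β − √(cos²β − cos²φ)) / (cos β + √(cos²β − cos²φ)).
cos β = 0.9826, cos φ = 0.9198, √(cos²β − cos²φ) = 0.3456.
K_a = 0.9826 × (0.9826 − 0.3456)/(0.9826 + 0.3456) = 0.4712.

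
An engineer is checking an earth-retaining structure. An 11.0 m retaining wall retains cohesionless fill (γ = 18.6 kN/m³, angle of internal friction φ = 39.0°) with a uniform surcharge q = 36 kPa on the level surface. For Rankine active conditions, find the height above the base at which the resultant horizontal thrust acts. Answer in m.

K_a = 0.2275.
Triangular part P₁ = ½K_aγH² = 256.0 at H/3 = 3.667 m; rectangular part P₂ = K_a q H = 90.09 at H/2 = 5.500 m.
ȳ = (P₁·3.667 + P₂·5.500)/(P₁+P₂) = 4.144 m.

4.14 m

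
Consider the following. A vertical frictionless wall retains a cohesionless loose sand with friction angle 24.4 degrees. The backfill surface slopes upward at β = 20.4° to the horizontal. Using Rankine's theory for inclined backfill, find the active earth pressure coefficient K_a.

K_a = cos β · (cos β − √(cos²β − cos²φ)) / (cos β + √(cos²β − cos²φ)).
cos β = 0.9373, cos φ = 0.9107, √(cos²β − cos²φ) = 0.2217.
K_a = 0.9373 × (0.9373 − 0.2217)/(0.9373 + 0.2217) = 0.5787.

0.579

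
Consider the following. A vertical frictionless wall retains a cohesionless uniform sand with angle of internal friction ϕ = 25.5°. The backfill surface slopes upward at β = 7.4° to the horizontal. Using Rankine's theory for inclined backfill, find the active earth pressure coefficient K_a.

0.411

K_a = cos β · (cos β − √(cos²β − cos²φ)) / (cos β + √(cos²β − cos²φ)).
cos β = 0.9917, cos φ = 0.9026, √(cos²β − cos²φ) = 0.4108.
K_a = 0.9917 × (0.9917 − 0.4108)/(0.9917 + 0.4108) = 0.4107.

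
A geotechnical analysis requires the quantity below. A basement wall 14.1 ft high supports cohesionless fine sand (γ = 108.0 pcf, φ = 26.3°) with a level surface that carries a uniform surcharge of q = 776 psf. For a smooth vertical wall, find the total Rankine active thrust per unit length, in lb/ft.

K_a = tan²(45° − φ/2) = 0.3859.
Soil triangle: ½ K_a γ H² = 0.5×0.3859×108.0×14.1² = 4143 lb/ft.
Surcharge rectangle: K_a q H = 0.3859×776×14.1 = 4223 lb/ft.
Total = 4143 + 4223 = 8366 lb/ft.

8370 lb/ft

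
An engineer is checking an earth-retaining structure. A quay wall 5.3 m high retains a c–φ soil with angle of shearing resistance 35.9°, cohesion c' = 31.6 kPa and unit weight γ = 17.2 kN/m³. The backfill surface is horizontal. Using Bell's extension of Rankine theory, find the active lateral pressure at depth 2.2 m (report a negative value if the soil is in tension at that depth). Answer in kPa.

K_a = (1 − sin φ)/(1 + sin φ) = 0.2607.
σ_a = K_a γ z − 2c√K_a = 0.2607×17.2×2.2 − 2×31.6×0.5106 = -22.41 kPa.

-22.4 kPa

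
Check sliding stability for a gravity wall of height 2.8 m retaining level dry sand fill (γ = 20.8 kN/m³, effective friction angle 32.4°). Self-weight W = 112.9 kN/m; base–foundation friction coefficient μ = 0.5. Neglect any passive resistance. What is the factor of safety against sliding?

K_a = tan²(45° − 32.4°/2) = 0.3022.
P_a = ½K_aγH² = 0.5×0.3022×20.8×2.8² = 24.64 kN/m, acting at H/3 = 0.9333 m above the base.
FS_sliding = μW / P_a = 0.5×112.9 / 24.64 = 2.291.

2.29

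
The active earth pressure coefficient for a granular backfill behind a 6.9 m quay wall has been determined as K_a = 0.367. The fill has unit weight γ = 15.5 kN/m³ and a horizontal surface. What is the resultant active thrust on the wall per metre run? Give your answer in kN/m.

P = ½ K_a γ H² = 0.5 × 0.367 × 15.5 × 6.9² = 135.4 kN/m.

135 kN/m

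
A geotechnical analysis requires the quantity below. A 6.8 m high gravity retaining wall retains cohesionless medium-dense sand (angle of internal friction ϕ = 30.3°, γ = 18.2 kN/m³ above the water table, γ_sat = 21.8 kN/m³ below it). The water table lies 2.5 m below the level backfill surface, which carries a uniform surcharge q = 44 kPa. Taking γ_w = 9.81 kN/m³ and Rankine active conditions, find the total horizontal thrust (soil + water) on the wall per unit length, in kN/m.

K_a = tan²(45° − φ/2) = 0.3293.
γ' = 21.8 − 9.81 = 11.99 kN/m³. h₂ = H − d_w = 4.3 m.
σ'_h: at surface K_a·q = 14.49; at WT K_a(q+γd_w) = 29.47; at base K_a(q+γd_w+γ'h₂) = 46.45 kPa.
P₁ = ½(14.49+29.47)×2.5 = 54.96; P₂ = ½(29.47+46.45)×4.3 = 163.2; P_w = ½γ_w h₂² = 90.69.
Total = 54.96+163.2+90.69 = 308.9 kN/m.

309 kN/m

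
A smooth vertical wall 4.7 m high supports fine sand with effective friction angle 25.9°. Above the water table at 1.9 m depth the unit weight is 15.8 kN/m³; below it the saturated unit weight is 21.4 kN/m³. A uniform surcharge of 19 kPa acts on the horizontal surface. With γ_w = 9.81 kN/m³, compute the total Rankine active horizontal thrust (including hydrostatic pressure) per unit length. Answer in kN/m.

135 kN/m

K_a = tan²(45° − φ/2) = 0.3920.
γ' = 21.4 − 9.81 = 11.59 kN/m³. h₂ = H − d_w = 2.8 m.
σ'_h: at surface K_a·q = 7.448; at WT K_a(q+γd_w) = 19.21; at base K_a(q+γd_w+γ'h₂) = 31.94 kPa.
P₁ = ½(7.448+19.21)×1.9 = 25.33; P₂ = ½(19.21+31.94)×2.8 = 71.61; P_w = ½γ_w h₂² = 38.46.
Total = 25.33+71.61+38.46 = 135.4 kN/m.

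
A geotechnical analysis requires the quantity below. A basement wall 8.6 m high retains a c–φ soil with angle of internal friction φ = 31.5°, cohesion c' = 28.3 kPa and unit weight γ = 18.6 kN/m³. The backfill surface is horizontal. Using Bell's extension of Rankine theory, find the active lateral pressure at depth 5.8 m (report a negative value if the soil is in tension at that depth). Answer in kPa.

K_a = (1 − sin φ)/(1 + sin φ) = 0.3136.
σ_a = K_a γ z − 2c√K_a = 0.3136×18.6×5.8 − 2×28.3×0.5600 = 2.137 kPa.

2.14 kPa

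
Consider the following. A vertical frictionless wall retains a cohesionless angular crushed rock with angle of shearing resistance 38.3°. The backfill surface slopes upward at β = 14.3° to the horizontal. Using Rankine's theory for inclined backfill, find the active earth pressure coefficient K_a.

K_a = cos β · (cos β − √(cos²β − cos²φ)) / (cos β + √(cos²β − cos²φ)).
cos β = 0.9690, cos φ = 0.7848, √(cos²β − cos²φ) = 0.5684.
K_a = 0.9690 × (0.9690 − 0.5684)/(0.9690 + 0.5684) = 0.2525.

0.252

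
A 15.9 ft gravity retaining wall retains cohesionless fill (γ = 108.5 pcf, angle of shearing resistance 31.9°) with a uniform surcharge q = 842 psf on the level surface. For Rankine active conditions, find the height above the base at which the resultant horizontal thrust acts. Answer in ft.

6.61 ft

K_a = 0.3085.
Triangular part P₁ = ½K_aγH² = 4231 at H/3 = 5.300 ft; rectangular part P₂ = K_a q H = 4130 at H/2 = 7.950 ft.
ȳ = (P₁·5.300 + P₂·7.950)/(P₁+P₂) = 6.609 ft.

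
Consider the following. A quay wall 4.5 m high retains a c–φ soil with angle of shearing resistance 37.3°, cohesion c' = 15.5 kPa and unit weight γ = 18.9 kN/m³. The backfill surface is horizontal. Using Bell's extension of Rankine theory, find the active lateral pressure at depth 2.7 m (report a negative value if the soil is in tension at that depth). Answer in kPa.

K_a = (1 − sin φ)/(1 + sin φ) = 0.2453.
σ_a = K_a γ z − 2c√K_a = 0.2453×18.9×2.7 − 2×15.5×0.4953 = -2.835 kPa.

-2.84 kPa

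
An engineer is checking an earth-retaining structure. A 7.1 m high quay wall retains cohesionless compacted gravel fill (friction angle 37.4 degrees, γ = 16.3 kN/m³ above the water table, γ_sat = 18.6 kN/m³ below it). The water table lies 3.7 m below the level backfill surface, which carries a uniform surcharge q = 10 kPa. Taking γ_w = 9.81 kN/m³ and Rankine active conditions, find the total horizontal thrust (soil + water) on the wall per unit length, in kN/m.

K_a = tan²(45° − φ/2) = 0.2443.
γ' = 18.6 − 9.81 = 8.790 kN/m³. h₂ = H − d_w = 3.4 m.
σ'_h: at surface K_a·q = 2.443; at WT K_a(q+γd_w) = 17.17; at base K_a(q+γd_w+γ'h₂) = 24.47 kPa.
P₁ = ½(2.443+17.17)×3.7 = 36.29; P₂ = ½(17.17+24.47)×3.4 = 70.80; P_w = ½γ_w h₂² = 56.70.
Total = 36.29+70.80+56.70 = 163.8 kN/m.

164 kN/m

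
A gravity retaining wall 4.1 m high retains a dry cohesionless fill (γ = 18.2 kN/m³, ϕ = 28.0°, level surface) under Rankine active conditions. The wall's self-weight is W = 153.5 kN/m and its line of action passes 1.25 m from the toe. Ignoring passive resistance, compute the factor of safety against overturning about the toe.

K_a = tan²(45° − 28.0°/2) = 0.3610.
P_a = ½K_aγH² = 0.5×0.3610×18.2×4.1² = 55.23 kN/m, acting at H/3 = 1.367 m above the base.
Overturning moment M_o = P_a × H/3 = 55.23 × 1.367 = 75.48.
Resisting moment M_r = W × 1.25 = 153.5 × 1.25 = 191.9.
FS_overturning = M_r/M_o = 191.9/75.48 = 2.542.

2.54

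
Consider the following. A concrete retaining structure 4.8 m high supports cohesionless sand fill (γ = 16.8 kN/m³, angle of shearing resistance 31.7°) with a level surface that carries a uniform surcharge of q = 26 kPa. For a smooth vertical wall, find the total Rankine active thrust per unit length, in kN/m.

99.0 kN/m

K_a = tan²(45° − φ/2) = 0.3111.
Soil triangle: ½ K_a γ H² = 0.5×0.3111×16.8×4.8² = 60.20 kN/m.
Surcharge rectangle: K_a q H = 0.3111×26×4.8 = 38.82 kN/m.
Total = 60.20 + 38.82 = 99.02 kN/m.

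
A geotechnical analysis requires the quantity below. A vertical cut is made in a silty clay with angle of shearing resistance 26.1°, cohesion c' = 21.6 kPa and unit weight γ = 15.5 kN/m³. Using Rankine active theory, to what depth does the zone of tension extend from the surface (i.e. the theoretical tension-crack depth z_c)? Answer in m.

4.47 m

K_a = tan²(45° − 26.1°/2) = 0.3889; √K_a = 0.6237.
The active pressure is zero where K_a γ z = 2c√K_a, so z_c = 2c/(γ√K_a) = 2×21.6/(15.5×0.6237) = 4.469 m.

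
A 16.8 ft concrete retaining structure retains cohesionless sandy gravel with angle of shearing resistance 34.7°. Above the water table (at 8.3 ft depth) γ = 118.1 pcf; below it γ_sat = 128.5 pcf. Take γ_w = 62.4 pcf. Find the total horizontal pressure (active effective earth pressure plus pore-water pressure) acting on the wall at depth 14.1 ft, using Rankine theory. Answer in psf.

K_a = (1 − sin φ)/(1 + sin φ) = 0.2745.
γ' = 128.5 − 62.4 = 66.10 pcf.
Effective vertical stress at 14.1 ft: σ'_v = 118.1×8.3 + 66.10×5.80 = 1364 psf.
σ'_h = K_a σ'_v = 0.2745 × 1364 = 374.3 psf; u = γ_w × 5.80 = 361.9 psf.
Total σ_h = 374.3 + 361.9 = 736.2 psf.

736 psf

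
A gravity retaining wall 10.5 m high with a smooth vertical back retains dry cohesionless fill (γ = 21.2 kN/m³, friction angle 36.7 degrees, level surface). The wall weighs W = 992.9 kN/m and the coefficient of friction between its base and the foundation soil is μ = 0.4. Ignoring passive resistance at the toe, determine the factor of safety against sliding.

K_a = tan²(45° − 36.7°/2) = 0.2519.
P_a = ½K_aγH² = 0.5×0.2519×21.2×10.5² = 294.3 kN/m, acting at H/3 = 3.500 m above the base.
FS_sliding = μW / P_a = 0.4×992.9 / 294.3 = 1.349.

1.35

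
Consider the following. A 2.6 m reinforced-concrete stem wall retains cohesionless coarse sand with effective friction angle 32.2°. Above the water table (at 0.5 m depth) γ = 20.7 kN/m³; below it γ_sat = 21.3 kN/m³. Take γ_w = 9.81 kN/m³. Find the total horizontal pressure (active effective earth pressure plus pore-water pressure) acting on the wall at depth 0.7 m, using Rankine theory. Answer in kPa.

K_a = (1 − sin φ)/(1 + sin φ) = 0.3047.
γ' = 21.3 − 9.81 = 11.49 kN/m³.
Effective vertical stress at 0.7 m: σ'_v = 20.7×0.5 + 11.49×0.200 = 12.65 kPa.
σ'_h = K_a σ'_v = 0.3047 × 12.65 = 3.854 kPa; u = γ_w × 0.200 = 1.962 kPa.
Total σ_h = 3.854 + 1.962 = 5.816 kPa.

5.82 kPa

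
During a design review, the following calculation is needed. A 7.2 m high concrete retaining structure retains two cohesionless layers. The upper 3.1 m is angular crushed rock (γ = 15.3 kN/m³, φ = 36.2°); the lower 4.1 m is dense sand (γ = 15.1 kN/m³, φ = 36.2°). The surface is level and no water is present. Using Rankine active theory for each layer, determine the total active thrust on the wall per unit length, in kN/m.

102 kN/m

K_a1 = tan²(45°−36.2°/2) = 0.2574; K_a2 = tan²(45°−36.2°/2) = 0.2574.
Layer 1: σ at base = K_a1 γ₁ h₁ = 12.21 kPa; P₁ = ½×12.21×3.1 = 18.92.
Layer 2: σ_v at top = γ₁h₁ = 47.43; σ_h top = K_a2×47.43 = 12.21; σ_h base = K_a2×(47.43+15.1×4.1) = 28.14.
P₂ = ½(12.21+28.14)×4.1 = 82.72. Total P_a = 18.92+82.72 = 101.6 kN/m.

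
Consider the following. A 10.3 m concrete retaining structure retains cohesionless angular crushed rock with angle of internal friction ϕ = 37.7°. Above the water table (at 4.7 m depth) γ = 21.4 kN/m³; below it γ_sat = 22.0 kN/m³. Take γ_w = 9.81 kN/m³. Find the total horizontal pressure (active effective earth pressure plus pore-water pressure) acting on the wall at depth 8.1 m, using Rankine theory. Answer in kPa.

K_a = (1 − sin φ)/(1 + sin φ) = 0.2411.
γ' = 22.0 − 9.81 = 12.19 kN/m³.
Effective vertical stress at 8.1 m: σ'_v = 21.4×4.7 + 12.19×3.40 = 142.0 kPa.
σ'_h = K_a σ'_v = 0.2411 × 142.0 = 34.24 kPa; u = γ_w × 3.40 = 33.35 kPa.
Total σ_h = 34.24 + 33.35 = 67.59 kPa.

67.6 kPa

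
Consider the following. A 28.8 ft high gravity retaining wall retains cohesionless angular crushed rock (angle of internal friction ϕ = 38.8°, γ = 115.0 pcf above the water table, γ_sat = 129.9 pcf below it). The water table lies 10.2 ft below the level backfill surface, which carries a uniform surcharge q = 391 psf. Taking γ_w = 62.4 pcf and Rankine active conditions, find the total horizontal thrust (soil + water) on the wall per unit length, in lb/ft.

K_a = tan²(45° − φ/2) = 0.2296.
γ' = 129.9 − 62.4 = 67.50 pcf. h₂ = H − d_w = 18.6 ft.
σ'_h: at surface K_a·q = 89.76; at WT K_a(q+γd_w) = 359.0; at base K_a(q+γd_w+γ'h₂) = 647.2 psf.
P₁ = ½(89.76+359.0)×10.2 = 2289; P₂ = ½(359.0+647.2)×18.6 = 9358; P_w = ½γ_w h₂² = 10790.
Total = 2289+9358+10790 = 22440 lb/ft.

22400 lb/ft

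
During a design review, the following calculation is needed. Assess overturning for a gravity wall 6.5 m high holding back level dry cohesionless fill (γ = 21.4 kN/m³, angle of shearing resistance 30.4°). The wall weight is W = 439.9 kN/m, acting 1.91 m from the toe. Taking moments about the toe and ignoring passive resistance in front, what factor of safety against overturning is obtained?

2.62

K_a = tan²(45° − 30.4°/2) = 0.3280.
P_a = ½K_aγH² = 0.5×0.3280×21.4×6.5² = 148.3 kN/m, acting at H/3 = 2.167 m above the base.
Overturning moment M_o = P_a × H/3 = 148.3 × 2.167 = 321.3.
Resisting moment M_r = W × 1.91 = 439.9 × 1.91 = 840.2.
FS_overturning = M_r/M_o = 840.2/321.3 = 2.615.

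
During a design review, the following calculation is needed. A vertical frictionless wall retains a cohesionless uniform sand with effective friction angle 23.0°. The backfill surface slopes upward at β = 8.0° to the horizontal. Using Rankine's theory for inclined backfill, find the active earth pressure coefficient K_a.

K_a = cos β · (cos β − √(cos²β − cos²φ)) / (cos β + √(cos²β − cos²φ)).
cos β = 0.9903, cos φ = 0.9205, √(cos²β − cos²φ) = 0.3651.
K_a = 0.9903 × (0.9903 − 0.3651)/(0.9903 + 0.3651) = 0.4568.

0.457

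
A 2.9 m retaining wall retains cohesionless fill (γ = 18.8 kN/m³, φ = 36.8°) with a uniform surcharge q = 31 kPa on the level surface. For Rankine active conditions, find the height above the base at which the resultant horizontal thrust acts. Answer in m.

K_a = 0.2508.
Triangular part P₁ = ½K_aγH² = 19.82 at H/3 = 0.9667 m; rectangular part P₂ = K_a q H = 22.54 at H/2 = 1.450 m.
ȳ = (P₁·0.9667 + P₂·1.450)/(P₁+P₂) = 1.224 m.

1.22 m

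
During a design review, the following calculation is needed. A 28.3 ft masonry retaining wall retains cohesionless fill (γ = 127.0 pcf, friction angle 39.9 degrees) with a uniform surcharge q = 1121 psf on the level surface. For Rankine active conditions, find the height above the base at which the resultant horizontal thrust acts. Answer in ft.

11.2 ft

K_a = 0.2184.
Triangular part P₁ = ½K_aγH² = 11110 at H/3 = 9.433 ft; rectangular part P₂ = K_a q H = 6930 at H/2 = 14.15 ft.
ȳ = (P₁·9.433 + P₂·14.15)/(P₁+P₂) = 11.25 ft.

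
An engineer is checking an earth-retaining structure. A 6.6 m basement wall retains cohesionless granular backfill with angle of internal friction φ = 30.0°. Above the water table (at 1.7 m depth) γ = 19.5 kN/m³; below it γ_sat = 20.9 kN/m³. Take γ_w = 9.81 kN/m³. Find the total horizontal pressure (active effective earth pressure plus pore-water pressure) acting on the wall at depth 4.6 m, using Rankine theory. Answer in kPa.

K_a = (1 − sin φ)/(1 + sin φ) = 0.3333.
γ' = 20.9 − 9.81 = 11.09 kN/m³.
Effective vertical stress at 4.6 m: σ'_v = 19.5×1.7 + 11.09×2.90 = 65.31 kPa.
σ'_h = K_a σ'_v = 0.3333 × 65.31 = 21.77 kPa; u = γ_w × 2.90 = 28.45 kPa.
Total σ_h = 21.77 + 28.45 = 50.22 kPa.

50.2 kPa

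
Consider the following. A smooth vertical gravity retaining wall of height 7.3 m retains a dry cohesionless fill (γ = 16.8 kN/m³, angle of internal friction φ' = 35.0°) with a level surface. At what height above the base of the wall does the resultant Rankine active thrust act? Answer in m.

K_a = 0.2710.
The pressure distribution is triangular, so the resultant acts at H/3 above the base = 7.3/3 = 2.433 m.

2.43 m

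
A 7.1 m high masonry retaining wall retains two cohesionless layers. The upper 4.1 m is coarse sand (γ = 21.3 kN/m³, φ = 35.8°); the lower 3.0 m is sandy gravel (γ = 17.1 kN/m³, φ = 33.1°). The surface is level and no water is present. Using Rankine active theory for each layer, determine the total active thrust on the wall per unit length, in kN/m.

K_a1 = tan²(45°−35.8°/2) = 0.2619; K_a2 = tan²(45°−33.1°/2) = 0.2936.
Layer 1: σ at base = K_a1 γ₁ h₁ = 22.87 kPa; P₁ = ½×22.87×4.1 = 46.88.
Layer 2: σ_v at top = γ₁h₁ = 87.33; σ_h top = K_a2×87.33 = 25.64; σ_h base = K_a2×(87.33+17.1×3.0) = 40.70.
P₂ = ½(25.64+40.70)×3.0 = 99.50. Total P_a = 46.88+99.50 = 146.4 kN/m.

146 kN/m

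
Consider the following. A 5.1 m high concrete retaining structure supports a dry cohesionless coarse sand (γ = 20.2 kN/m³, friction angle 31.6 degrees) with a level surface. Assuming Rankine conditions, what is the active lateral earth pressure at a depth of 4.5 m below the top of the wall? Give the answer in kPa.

28.4 kPa

K_a = (1 − sin φ)/(1 + sin φ) = 0.3123.
σ_h = K_a γ z = 0.3123 × 20.2 × 4.5 = 28.39 kPa.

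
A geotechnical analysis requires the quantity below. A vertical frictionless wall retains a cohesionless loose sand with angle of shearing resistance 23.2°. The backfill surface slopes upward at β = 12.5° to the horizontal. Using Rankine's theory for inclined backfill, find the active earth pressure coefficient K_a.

0.484

K_a = cos β · (cos β − √(cos²β − cos²φ)) / (cos β + √(cos²β − cos²φ)).
cos β = 0.9763, cos φ = 0.9191, √(cos²β − cos²φ) = 0.3292.
K_a = 0.9763 × (0.9763 − 0.3292)/(0.9763 + 0.3292) = 0.4840.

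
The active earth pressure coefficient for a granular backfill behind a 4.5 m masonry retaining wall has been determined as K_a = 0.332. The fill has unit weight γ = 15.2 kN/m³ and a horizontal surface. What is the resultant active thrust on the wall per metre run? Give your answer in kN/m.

P = ½ K_a γ H² = 0.5 × 0.332 × 15.2 × 4.5² = 51.09 kN/m.

51.1 kN/m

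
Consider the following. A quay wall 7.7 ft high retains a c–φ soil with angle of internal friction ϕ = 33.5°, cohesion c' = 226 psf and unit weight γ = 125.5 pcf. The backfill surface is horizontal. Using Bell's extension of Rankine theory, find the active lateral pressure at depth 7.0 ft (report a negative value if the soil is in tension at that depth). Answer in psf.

K_a = (1 − sin φ)/(1 + sin φ) = 0.2887.
σ_a = K_a γ z − 2c√K_a = 0.2887×125.5×7.0 − 2×226×0.5373 = 10.77 psf.

10.8 psf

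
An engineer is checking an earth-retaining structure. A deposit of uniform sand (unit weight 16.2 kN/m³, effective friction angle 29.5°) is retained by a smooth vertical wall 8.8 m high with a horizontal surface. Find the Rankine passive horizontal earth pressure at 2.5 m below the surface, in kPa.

119 kPa

K_p = (1 + sin φ)/(1 − sin φ) = 2.940.
σ_h = K_p γ z = 2.940 × 16.2 × 2.5 = 119.1 kPa.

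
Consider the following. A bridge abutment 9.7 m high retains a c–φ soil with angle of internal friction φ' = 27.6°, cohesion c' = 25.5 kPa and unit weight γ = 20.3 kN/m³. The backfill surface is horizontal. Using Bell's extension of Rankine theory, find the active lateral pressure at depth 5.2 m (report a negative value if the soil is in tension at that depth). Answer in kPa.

K_a = (1 − sin φ)/(1 + sin φ) = 0.3668.
σ_a = K_a γ z − 2c√K_a = 0.3668×20.3×5.2 − 2×25.5×0.6056 = 7.830 kPa.

7.83 kPa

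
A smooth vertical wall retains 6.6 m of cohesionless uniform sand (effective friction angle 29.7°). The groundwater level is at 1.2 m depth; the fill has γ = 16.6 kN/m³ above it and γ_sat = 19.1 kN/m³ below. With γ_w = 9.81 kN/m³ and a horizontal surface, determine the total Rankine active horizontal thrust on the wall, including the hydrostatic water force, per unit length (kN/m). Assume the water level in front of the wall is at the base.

229 kN/m

K_a = tan²(45° − φ/2) = 0.3374.
γ' = 19.1 − 9.81 = 9.290 kN/m³. Depth below WT = 5.4 m.
σ'_h at WT = K_a γ d_w = 6.721 kPa; at base = 6.721 + K_a γ' × 5.4 = 23.65 kPa.
P₁ (0–1.2 m) = ½×6.721×1.2 = 4.032. P₂ (1.2–6.6 m) = ½(6.721+23.65)×5.4 = 81.99.
P_w = ½ γ_w h₂² = 0.5×9.81×5.4² = 143.0. Total = 4.032+81.99+143.0 = 229.1 kN/m.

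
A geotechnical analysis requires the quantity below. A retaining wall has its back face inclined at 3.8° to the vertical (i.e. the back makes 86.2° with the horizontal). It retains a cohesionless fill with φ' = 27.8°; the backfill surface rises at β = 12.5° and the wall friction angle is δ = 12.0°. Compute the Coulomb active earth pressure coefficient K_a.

0.431

K_a = sin²(α+φ) / [sin²α · sin(α−δ) · (1 + √{sin(φ+δ)sin(φ−β) / (sin(α−δ)sin(α+β))})²].
With α = 86.2°, φ = 27.8°, δ = 12.0°, β = 12.5°: K_a = 0.4312.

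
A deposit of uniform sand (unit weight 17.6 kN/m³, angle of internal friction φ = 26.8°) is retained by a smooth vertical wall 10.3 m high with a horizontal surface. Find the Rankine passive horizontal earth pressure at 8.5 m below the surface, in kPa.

K_p = (1 + sin φ)/(1 − sin φ) = 2.642.
σ_h = K_p γ z = 2.642 × 17.6 × 8.5 = 395.3 kPa.

395 kPa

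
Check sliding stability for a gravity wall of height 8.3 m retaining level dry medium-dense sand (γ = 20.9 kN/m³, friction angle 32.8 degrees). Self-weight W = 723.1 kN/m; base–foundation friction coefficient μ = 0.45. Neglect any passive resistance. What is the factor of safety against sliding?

K_a = tan²(45° − 32.8°/2) = 0.2973.
P_a = ½K_aγH² = 0.5×0.2973×20.9×8.3² = 214.0 kN/m, acting at H/3 = 2.767 m above the base.
FS_sliding = μW / P_a = 0.45×723.1 / 214.0 = 1.521.

1.52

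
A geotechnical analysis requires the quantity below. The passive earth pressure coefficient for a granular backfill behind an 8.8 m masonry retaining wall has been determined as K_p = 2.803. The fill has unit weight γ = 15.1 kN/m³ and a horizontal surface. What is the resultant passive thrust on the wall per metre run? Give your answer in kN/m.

1640 kN/m

P = ½ K_p γ H² = 0.5 × 2.803 × 15.1 × 8.8² = 1639 kN/m.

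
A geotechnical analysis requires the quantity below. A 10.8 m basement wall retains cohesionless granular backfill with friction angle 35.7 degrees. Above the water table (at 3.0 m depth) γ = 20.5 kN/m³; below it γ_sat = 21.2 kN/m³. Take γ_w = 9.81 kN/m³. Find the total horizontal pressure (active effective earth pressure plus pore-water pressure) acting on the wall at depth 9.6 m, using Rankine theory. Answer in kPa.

101 kPa

K_a = (1 − sin φ)/(1 + sin φ) = 0.2630.
γ' = 21.2 − 9.81 = 11.39 kN/m³.
Effective vertical stress at 9.6 m: σ'_v = 20.5×3.0 + 11.39×6.60 = 136.7 kPa.
σ'_h = K_a σ'_v = 0.2630 × 136.7 = 35.94 kPa; u = γ_w × 6.60 = 64.75 kPa.
Total σ_h = 35.94 + 64.75 = 100.7 kPa.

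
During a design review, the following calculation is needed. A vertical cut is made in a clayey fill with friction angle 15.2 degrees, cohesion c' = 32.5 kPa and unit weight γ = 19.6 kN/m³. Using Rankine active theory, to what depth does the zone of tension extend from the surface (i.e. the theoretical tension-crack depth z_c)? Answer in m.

4.34 m

K_a = tan²(45° − 15.2°/2) = 0.5845; √K_a = 0.7646.
The active pressure is zero where K_a γ z = 2c√K_a, so z_c = 2c/(γ√K_a) = 2×32.5/(19.6×0.7646) = 4.338 m.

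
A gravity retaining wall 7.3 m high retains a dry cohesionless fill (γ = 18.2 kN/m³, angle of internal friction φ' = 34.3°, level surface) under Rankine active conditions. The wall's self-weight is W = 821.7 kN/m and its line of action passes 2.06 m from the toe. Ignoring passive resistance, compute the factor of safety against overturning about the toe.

5.14

K_a = tan²(45° − 34.3°/2) = 0.2792.
P_a = ½K_aγH² = 0.5×0.2792×18.2×7.3² = 135.4 kN/m, acting at H/3 = 2.433 m above the base.
Overturning moment M_o = P_a × H/3 = 135.4 × 2.433 = 329.4.
Resisting moment M_r = W × 2.06 = 821.7 × 2.06 = 1693.
FS_overturning = M_r/M_o = 1693/329.4 = 5.139.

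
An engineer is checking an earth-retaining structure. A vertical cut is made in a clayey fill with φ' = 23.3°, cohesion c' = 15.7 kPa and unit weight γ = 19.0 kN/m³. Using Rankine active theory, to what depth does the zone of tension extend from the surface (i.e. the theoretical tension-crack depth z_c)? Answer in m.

K_a = tan²(45° − 23.3°/2) = 0.4331; √K_a = 0.6581.
The active pressure is zero where K_a γ z = 2c√K_a, so z_c = 2c/(γ√K_a) = 2×15.7/(19.0×0.6581) = 2.511 m.

2.51 m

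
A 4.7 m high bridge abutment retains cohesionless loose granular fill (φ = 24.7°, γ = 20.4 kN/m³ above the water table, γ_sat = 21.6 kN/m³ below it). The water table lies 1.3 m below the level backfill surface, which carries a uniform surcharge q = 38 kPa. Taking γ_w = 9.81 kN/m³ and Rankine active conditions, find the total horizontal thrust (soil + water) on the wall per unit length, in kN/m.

202 kN/m

K_a = tan²(45° − φ/2) = 0.4106.
γ' = 21.6 − 9.81 = 11.79 kN/m³. h₂ = H − d_w = 3.4 m.
σ'_h: at surface K_a·q = 15.60; at WT K_a(q+γd_w) = 26.49; at base K_a(q+γd_w+γ'h₂) = 42.95 kPa.
P₁ = ½(15.60+26.49)×1.3 = 27.36; P₂ = ½(26.49+42.95)×3.4 = 118.0; P_w = ½γ_w h₂² = 56.70.
Total = 27.36+118.0+56.70 = 202.1 kN/m.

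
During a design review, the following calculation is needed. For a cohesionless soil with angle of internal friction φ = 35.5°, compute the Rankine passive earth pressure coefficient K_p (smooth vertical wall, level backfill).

3.77

K_p = (1 + sin φ)/(1 − sin φ) = tan²(45° + 35.5°/2) = 3.770.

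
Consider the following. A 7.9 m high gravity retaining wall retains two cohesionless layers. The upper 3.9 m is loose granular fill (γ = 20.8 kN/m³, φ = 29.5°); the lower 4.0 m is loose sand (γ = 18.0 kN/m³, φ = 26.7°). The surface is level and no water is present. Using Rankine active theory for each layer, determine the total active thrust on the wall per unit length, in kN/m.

K_a1 = tan²(45°−29.5°/2) = 0.3401; K_a2 = tan²(45°−26.7°/2) = 0.3800.
Layer 1: σ at base = K_a1 γ₁ h₁ = 27.59 kPa; P₁ = ½×27.59×3.9 = 53.80.
Layer 2: σ_v at top = γ₁h₁ = 81.12; σ_h top = K_a2×81.12 = 30.82; σ_h base = K_a2×(81.12+18.0×4.0) = 58.18.
P₂ = ½(30.82+58.18)×4.0 = 178.0. Total P_a = 53.80+178.0 = 231.8 kN/m.

232 kN/m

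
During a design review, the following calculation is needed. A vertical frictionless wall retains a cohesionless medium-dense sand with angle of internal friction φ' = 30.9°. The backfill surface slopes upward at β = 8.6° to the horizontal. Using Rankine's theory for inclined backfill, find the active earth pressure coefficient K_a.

K_a = cos β · (cos β − √(cos²β − cos²φ)) / (cos β + √(cos²β − cos²φ)).
cos β = 0.9888, cos φ = 0.8581, √(cos²β − cos²φ) = 0.4913.
K_a = 0.9888 × (0.9888 − 0.4913)/(0.9888 + 0.4913) = 0.3323.

0.332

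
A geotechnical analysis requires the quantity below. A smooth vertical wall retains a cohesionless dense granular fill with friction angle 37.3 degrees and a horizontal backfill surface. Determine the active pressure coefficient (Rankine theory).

K_a = tan²(45° − φ/2) = tan²(26.35°) = 0.2453.

0.245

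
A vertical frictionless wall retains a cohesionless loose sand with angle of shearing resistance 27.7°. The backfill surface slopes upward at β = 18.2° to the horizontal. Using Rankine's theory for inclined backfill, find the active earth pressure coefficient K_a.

K_a = cos β · (cos β − √(cos²β − cos²φ)) / (cos β + √(cos²β − cos²φ)).
cos β = 0.9500, cos φ = 0.8854, √(cos²β − cos²φ) = 0.3443.
K_a = 0.9500 × (0.9500 − 0.3443)/(0.9500 + 0.3443) = 0.4446.

0.445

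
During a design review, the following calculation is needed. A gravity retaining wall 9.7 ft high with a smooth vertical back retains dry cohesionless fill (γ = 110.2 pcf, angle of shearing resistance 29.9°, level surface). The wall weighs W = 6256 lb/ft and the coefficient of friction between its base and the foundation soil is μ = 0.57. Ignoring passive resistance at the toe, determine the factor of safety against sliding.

2.06

K_a = tan²(45° − 29.9°/2) = 0.3347.
P_a = ½K_aγH² = 0.5×0.3347×110.2×9.7² = 1735 lb/ft, acting at H/3 = 3.233 ft above the base.
FS_sliding = μW / P_a = 0.57×6256 / 1735 = 2.055.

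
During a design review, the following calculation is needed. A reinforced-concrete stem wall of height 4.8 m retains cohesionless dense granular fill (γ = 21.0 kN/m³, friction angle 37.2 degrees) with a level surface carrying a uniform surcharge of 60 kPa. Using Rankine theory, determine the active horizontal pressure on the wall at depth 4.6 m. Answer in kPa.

K_a = (1 − sin φ)/(1 + sin φ) = 0.2464.
σ_v = γz + q = 21.0 × 4.6 + 60 = 156.6 kPa.
σ_h = K_a σ_v = 0.2464 × 156.6 = 38.59 kPa.

38.6 kPa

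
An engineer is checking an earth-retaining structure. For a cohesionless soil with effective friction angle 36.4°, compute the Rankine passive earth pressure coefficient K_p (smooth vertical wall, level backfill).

3.92

K_p = (1 + sin φ)/(1 − sin φ) = tan²(45° + 36.4°/2) = 3.919.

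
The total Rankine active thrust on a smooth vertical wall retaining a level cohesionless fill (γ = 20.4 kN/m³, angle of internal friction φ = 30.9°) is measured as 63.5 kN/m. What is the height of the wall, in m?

4.40 m

K_a = 0.3214. P_a = ½ K_a γ H² ⇒ H = √(2P_a/(K_a γ)).
H = √(2×63.5/(0.3214×20.4)) = 4.401 m.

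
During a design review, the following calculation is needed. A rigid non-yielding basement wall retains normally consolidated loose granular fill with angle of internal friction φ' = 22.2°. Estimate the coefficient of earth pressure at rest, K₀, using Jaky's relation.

0.622

K₀ = 1 − sin φ' = 1 − sin 22.2° = 0.6222.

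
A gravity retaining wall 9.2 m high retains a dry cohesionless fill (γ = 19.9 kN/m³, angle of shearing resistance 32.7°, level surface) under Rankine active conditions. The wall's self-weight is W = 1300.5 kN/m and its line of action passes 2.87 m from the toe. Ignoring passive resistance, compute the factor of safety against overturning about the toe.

K_a = tan²(45° − 32.7°/2) = 0.2985.
P_a = ½K_aγH² = 0.5×0.2985×19.9×9.2² = 251.4 kN/m, acting at H/3 = 3.067 m above the base.
Overturning moment M_o = P_a × H/3 = 251.4 × 3.067 = 770.9.
Resisting moment M_r = W × 2.87 = 1300.5 × 2.87 = 3732.
FS_overturning = M_r/M_o = 3732/770.9 = 4.842.

4.84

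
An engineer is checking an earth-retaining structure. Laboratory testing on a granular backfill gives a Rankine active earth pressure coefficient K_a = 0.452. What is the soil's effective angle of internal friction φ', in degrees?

22.2°

K_a = tan²(45° − φ/2) ⇒ 45° − φ/2 = arctan(√0.452) = 33.91°.
φ = 2(45° − 33.91°) = 22.17°.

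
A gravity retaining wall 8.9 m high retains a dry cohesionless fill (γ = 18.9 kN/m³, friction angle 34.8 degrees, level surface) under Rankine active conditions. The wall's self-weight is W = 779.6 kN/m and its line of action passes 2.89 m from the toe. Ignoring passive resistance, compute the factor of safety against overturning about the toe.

K_a = tan²(45° − 34.8°/2) = 0.2733.
P_a = ½K_aγH² = 0.5×0.2733×18.9×8.9² = 204.6 kN/m, acting at H/3 = 2.967 m above the base.
Overturning moment M_o = P_a × H/3 = 204.6 × 2.967 = 606.9.
Resisting moment M_r = W × 2.89 = 779.6 × 2.89 = 2253.
FS_overturning = M_r/M_o = 2253/606.9 = 3.712.

3.71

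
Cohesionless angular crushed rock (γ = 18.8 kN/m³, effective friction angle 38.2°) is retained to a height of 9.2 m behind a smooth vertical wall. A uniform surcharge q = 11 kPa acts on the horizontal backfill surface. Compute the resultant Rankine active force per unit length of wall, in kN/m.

211 kN/m

K_a = tan²(45° − φ/2) = 0.2358.
Soil triangle: ½ K_a γ H² = 0.5×0.2358×18.8×9.2² = 187.6 kN/m.
Surcharge rectangle: K_a q H = 0.2358×11×9.2 = 23.86 kN/m.
Total = 187.6 + 23.86 = 211.5 kN/m.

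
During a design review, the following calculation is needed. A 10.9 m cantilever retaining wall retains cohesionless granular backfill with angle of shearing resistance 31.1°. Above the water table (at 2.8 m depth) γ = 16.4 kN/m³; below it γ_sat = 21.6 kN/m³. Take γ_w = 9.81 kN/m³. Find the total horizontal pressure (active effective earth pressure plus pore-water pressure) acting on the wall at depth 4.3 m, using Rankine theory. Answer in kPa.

35.0 kPa

K_a = (1 − sin φ)/(1 + sin φ) = 0.3188.
γ' = 21.6 − 9.81 = 11.79 kN/m³.
Effective vertical stress at 4.3 m: σ'_v = 16.4×2.8 + 11.79×1.50 = 63.60 kPa.
σ'_h = K_a σ'_v = 0.3188 × 63.60 = 20.28 kPa; u = γ_w × 1.50 = 14.71 kPa.
Total σ_h = 20.28 + 14.71 = 34.99 kPa.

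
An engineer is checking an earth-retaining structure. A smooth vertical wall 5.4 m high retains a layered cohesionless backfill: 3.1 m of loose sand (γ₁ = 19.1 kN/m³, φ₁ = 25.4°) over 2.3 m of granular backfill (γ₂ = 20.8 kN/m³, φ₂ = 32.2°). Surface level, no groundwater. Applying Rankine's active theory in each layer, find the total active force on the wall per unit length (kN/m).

K_a1 = tan²(45°−25.4°/2) = 0.3996; K_a2 = tan²(45°−32.2°/2) = 0.3047.
Layer 1: σ at base = K_a1 γ₁ h₁ = 23.66 kPa; P₁ = ½×23.66×3.1 = 36.68.
Layer 2: σ_v at top = γ₁h₁ = 59.21; σ_h top = K_a2×59.21 = 18.04; σ_h base = K_a2×(59.21+20.8×2.3) = 32.62.
P₂ = ½(18.04+32.62)×2.3 = 58.27. Total P_a = 36.68+58.27 = 94.94 kN/m.

94.9 kN/m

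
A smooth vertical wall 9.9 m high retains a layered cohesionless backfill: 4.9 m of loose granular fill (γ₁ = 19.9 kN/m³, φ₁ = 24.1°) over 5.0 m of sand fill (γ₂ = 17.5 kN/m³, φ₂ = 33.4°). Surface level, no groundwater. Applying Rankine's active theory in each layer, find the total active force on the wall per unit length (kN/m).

305 kN/m

K_a1 = tan²(45°−24.1°/2) = 0.4201; K_a2 = tan²(45°−33.4°/2) = 0.2899.
Layer 1: σ at base = K_a1 γ₁ h₁ = 40.97 kPa; P₁ = ½×40.97×4.9 = 100.4.
Layer 2: σ_v at top = γ₁h₁ = 97.51; σ_h top = K_a2×97.51 = 28.27; σ_h base = K_a2×(97.51+17.5×5.0) = 53.64.
P₂ = ½(28.27+53.64)×5.0 = 204.8. Total P_a = 100.4+204.8 = 305.1 kN/m.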